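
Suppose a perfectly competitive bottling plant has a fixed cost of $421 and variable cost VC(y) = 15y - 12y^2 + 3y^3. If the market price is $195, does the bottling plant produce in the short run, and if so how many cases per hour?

Produce at y = 6

From TC, MC = TC'(y) = 15 - 24y + 9y^2 and AVC = VC/y = 15 - 12y + 3y^2.
AVC is minimized where dAVC/dy = -12 + 6y = 0, at y = 2; min AVC = 15 - 12·2 + 3·2^2 = $3.
Since P = $195 ≥ min AVC = $3, price covers variable cost and the firm should produce.
Set P = MC: 195 = 15 - 24y + 9y^2 → -180 - 24y + 9y^2 = 0. The roots are y = -10/3 and y = 6; the profit-maximizing output is on the rising part of MC, so y* = 6.
Check: AVC at y = 6 is $51 ≤ P, so revenue covers variable cost.
Profit = P·y − TC = 195·6 − 727 = $443.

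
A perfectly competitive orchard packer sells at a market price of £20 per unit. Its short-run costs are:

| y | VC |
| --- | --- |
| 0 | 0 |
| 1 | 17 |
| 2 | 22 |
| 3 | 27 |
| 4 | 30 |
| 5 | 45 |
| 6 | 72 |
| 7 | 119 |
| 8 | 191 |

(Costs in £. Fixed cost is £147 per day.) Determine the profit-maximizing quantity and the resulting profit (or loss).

y = 5; profit = -£92

Profit at each row (π = 20y − TC): y=0: -147; y=1: -144; y=2: -129; y=3: -114; y=4: -97; y=5: -92; y=6: -99; y=7: -126; y=8: -178.
Profit is maximized at y = 5. AVC there is 45/5 = £9 ≤ P, so producing beats shutting down (which would give -£147).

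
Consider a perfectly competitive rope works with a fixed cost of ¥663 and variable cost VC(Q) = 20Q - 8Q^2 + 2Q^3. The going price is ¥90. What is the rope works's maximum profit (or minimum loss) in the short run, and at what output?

Profit = -¥363 at Q = 5

AVC = 20 - 8Q + 2Q^2 has its minimum ¥12 at Q = 2; price ¥90 clears that bar, so the firm operates.
With MC = 20 - 16Q + 6Q^2, P = MC on the upward-sloping part at Q* = 5.
TR = 90·5 = 450. TC = 663 + 150 = 813. Profit = 450 − 813 = -¥363.
By producing, the firm covers all variable cost plus ¥300 of fixed cost; shutting down would lose the full ¥663.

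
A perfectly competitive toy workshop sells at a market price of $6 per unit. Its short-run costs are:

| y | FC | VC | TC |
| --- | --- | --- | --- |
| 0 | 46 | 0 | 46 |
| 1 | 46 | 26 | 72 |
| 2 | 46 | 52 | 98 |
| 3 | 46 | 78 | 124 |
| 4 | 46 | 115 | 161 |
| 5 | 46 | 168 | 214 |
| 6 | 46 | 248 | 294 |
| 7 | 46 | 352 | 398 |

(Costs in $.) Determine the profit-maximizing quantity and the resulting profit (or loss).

Compute π = P·y − TC at each output: y=0: -46; y=1: -66; y=2: -86; y=3: -106; y=4: -137; y=5: -184; y=6: -258; y=7: -356.
Profit is highest at y = 0. Equivalently, the lowest AVC in the table is 26/1 ≈ $26 at y = 1, and P = $6 falls below it — price never covers variable cost, so the firm shuts down and loses only its fixed cost.

y = 0 (shut down); profit = -$46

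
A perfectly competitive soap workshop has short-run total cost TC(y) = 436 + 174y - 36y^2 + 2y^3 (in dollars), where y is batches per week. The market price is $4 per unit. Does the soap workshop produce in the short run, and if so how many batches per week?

From TC, MC = TC'(y) = 174 - 72y + 6y^2 and AVC = VC/y = 174 - 36y + 2y^2.
The AVC parabola has its vertex at y = 36/4 = 9, where AVC = 174 - 36·9 + 2·9^2 = $12.
P = $4 lies below min AVC = $12; no output level covers variable cost.
The firm minimizes its loss by shutting down and losing only its fixed cost of $436.

Shut down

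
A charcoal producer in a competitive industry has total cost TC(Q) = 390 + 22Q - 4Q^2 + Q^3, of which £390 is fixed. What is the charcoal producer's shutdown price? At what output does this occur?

The firm shuts down when price falls below the minimum of average variable cost. AVC = VC/Q = 22 - 4Q + Q^2.
At the minimum of AVC, MC = AVC. MC = 22 - 8Q + 3Q^2; setting MC = AVC gives 2Q^2 - 4Q = 0, so Q = 2. min AVC = 18.
For P < £18 the firm produces nothing.

£18 per unit, at Q = 2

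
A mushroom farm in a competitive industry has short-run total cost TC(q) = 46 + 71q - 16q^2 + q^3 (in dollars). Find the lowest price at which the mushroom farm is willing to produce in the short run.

Short-run supply begins at min AVC. From VC = 71q - 16q^2 + q^3, AVC = 71 - 16q + q^2.
At the minimum of AVC, MC = AVC. MC = 71 - 32q + 3q^2; setting MC = AVC gives 2q^2 - 16q = 0, so q = 8. min AVC = 7.
The firm shuts down for any P below $7.

$7 per unit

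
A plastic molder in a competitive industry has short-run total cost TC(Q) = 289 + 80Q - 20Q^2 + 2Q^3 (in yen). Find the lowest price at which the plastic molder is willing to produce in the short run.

¥30 per unit

The firm shuts down when price falls below the minimum of average variable cost. AVC = VC/Q = 80 - 20Q + 2Q^2.
At the minimum of AVC, MC = AVC. MC = 80 - 40Q + 6Q^2; setting MC = AVC gives 4Q^2 - 20Q = 0, so Q = 5. min AVC = 30.
For P < ¥30 the firm produces nothing.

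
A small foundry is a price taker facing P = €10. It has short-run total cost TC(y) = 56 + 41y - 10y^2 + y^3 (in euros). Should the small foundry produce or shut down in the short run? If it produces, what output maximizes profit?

From TC, MC = TC'(y) = 41 - 20y + 3y^2 and AVC = VC/y = 41 - 10y + y^2.
AVC hits its minimum where MC = AVC, at y = 5, giving min AVC = 41 - 10·5 + 5^2 = €16.
P = €10 lies below min AVC = €16; no output level covers variable cost.
The firm minimizes its loss by shutting down and losing only its fixed cost of €56.

Shut down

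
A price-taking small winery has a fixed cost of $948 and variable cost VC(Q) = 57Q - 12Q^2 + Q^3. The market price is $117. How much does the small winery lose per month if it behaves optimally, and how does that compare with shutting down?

AVC = 57 - 12Q + Q^2; min AVC = $21 at Q = 6. Since P = $117 ≥ min AVC, the firm produces.
With MC = 57 - 24Q + 3Q^2, P = MC on the upward-sloping part at Q* = 10.
TR = 117·10 = 1170. TC = 948 + 370 = 1318. Profit = 1170 − 1318 = -$148.
That loss of $148 beats the $948 the firm would lose by shutting down; producing recovers $800 of fixed cost.

Profit = -$148 at Q = 10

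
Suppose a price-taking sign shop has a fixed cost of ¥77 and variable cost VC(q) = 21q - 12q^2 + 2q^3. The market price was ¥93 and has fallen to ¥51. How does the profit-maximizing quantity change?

Output falls from 6 to 5

AVC = 21 - 12q + 2q^2, minimized at q = 3 where min AVC = ¥3. MC = 21 - 24q + 6q^2.
At P = ¥93 ≥ min AVC, set P = MC on the rising branch: q = 6.
At P = ¥51 ≥ min AVC, set P = MC: q = 5. The firm stays open but cuts output.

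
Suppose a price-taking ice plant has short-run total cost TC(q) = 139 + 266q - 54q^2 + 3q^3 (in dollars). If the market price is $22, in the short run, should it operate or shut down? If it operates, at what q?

Shut down

From TC, MC = TC'(q) = 266 - 108q + 9q^2 and AVC = VC/q = 266 - 54q + 3q^2.
AVC is minimized where dAVC/dq = -54 + 6q = 0, at q = 9; min AVC = 266 - 54·9 + 3·9^2 = $23.
With P < min AVC ($22 < $23), every unit sold adds to the loss.
Shutting down limits the loss to fixed cost, $139.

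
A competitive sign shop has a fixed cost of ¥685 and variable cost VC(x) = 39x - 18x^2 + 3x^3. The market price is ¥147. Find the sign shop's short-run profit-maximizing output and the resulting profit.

AVC = 39 - 18x + 3x^2; min AVC = ¥12 at x = 3. Since P = ¥147 ≥ min AVC, the firm produces.
With MC = 39 - 36x + 9x^2, P = MC on the upward-sloping part at x* = 6.
TR = 147·6 = 882. TC = 685 + 234 = 919. Profit = 882 − 919 = -¥37.
That loss of ¥37 beats the ¥685 the firm would lose by shutting down; producing recovers ¥648 of fixed cost.

Profit = -¥37 at x = 6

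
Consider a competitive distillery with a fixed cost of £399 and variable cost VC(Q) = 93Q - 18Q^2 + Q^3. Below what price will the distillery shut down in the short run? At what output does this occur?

Short-run supply begins at min AVC. From VC = 93Q - 18Q^2 + Q^3, AVC = 93 - 18Q + Q^2.
dAVC/dQ = -18 + 2Q = 0 gives Q = 9. min AVC = 93 - 18·9 + 9^2 = 12.
So the shutdown price is £12.

£12 per unit, at Q = 9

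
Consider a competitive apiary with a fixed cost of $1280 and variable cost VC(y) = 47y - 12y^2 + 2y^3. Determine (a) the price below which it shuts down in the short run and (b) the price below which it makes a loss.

Shutdown price = min AVC. AVC = 47 - 12y + 2y^2, with vertex at y = 3 and minimum $29.
ATC = 1280/y + 47 - 12y + 2y^2. Setting dATC/dy = −1280/y^2 − 12 + 4y = 0 gives y = 8 (since 4·8^3 − 12·8^2 = 1280).
min ATC = 1280/8 + 47 − 12·8 + 2·8^2 = $239. That is the break-even price.
For $29 ≤ P < $239 the firm produces at a loss; below $29 it shuts down.

Shutdown price = $29; break-even price = $239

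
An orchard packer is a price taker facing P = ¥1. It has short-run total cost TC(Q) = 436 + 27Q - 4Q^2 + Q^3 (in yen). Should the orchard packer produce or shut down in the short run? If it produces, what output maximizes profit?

Variable cost is VC = 27Q - 4Q^2 + Q^3, so AVC = VC/Q = 27 - 4Q + Q^2 and MC = dTC/dQ = 27 - 8Q + 3Q^2.
The AVC parabola has its vertex at Q = 4/2 = 2, where AVC = 27 - 4·2 + 2^2 = ¥23.
With P < min AVC (¥1 < ¥23), every unit sold adds to the loss.
Shutting down limits the loss to fixed cost, ¥436.

Shut down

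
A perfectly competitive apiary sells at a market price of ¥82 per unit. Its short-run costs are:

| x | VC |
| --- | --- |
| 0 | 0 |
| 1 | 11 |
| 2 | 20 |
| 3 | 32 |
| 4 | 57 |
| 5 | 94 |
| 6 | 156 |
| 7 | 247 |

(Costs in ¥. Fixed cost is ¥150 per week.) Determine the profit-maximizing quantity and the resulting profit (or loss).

Compute π = P·x − TC at each output: x=0: -150; x=1: -79; x=2: -6; x=3: 64; x=4: 121; x=5: 166; x=6: 186; x=7: 177.
Profit is maximized at x = 6. AVC there is 156/6 = ¥26 ≤ P, so producing beats shutting down (which would give -¥150).

x = 6; profit = ¥186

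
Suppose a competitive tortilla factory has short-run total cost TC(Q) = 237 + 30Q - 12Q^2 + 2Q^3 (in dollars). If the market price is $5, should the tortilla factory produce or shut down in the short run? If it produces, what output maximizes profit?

Strip out fixed cost: VC = 30Q - 12Q^2 + 2Q^3. Then AVC = 30 - 12Q + 2Q^2 and MC = 30 - 24Q + 6Q^2.
AVC hits its minimum where MC = AVC, at Q = 3, giving min AVC = 30 - 12·3 + 2·3^2 = $12.
P = $5 lies below min AVC = $12; no output level covers variable cost.
The firm minimizes its loss by shutting down and losing only its fixed cost of $237.

Shut down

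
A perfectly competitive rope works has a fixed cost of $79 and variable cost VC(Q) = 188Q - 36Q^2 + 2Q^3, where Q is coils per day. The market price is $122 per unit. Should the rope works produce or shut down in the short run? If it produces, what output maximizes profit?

Produce at Q = 11

From TC, MC = TC'(Q) = 188 - 72Q + 6Q^2 and AVC = VC/Q = 188 - 36Q + 2Q^2.
AVC hits its minimum where MC = AVC, at Q = 9, giving min AVC = 188 - 36·9 + 2·9^2 = $26.
Because $122 ≥ $26, revenue can cover variable cost; the firm operates.
Solving P = MC: 66 - 72Q + 6Q^2 = 0 ⇒ Q = 1 or 11. On the upward-sloping branch, Q* = 11.
Check: AVC at Q = 11 is $34 ≤ P, so revenue covers variable cost.
Profit = P·Q − TC = 122·11 − 453 = $889.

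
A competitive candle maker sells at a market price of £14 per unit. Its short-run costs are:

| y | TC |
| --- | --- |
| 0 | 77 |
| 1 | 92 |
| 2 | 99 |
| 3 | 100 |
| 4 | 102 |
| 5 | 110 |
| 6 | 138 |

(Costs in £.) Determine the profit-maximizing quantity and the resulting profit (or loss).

y = 5; profit = -£40

Profit at each row (π = 14y − TC): y=0: -77; y=1: -78; y=2: -71; y=3: -58; y=4: -46; y=5: -40; y=6: -54.
Profit is maximized at y = 5. AVC there is 33/5 = £6.60 ≤ P, so producing beats shutting down (which would give -£77).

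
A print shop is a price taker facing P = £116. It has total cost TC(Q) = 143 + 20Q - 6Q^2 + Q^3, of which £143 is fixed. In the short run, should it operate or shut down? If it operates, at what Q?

Produce at Q = 8

Variable cost is VC = 20Q - 6Q^2 + Q^3, so AVC = VC/Q = 20 - 6Q + Q^2 and MC = dTC/dQ = 20 - 12Q + 3Q^2.
AVC is minimized where dAVC/dQ = -6 + 2Q = 0, at Q = 3; min AVC = 20 - 6·3 + 3^2 = £11.
Since P = £116 ≥ min AVC = £11, price covers variable cost and the firm should produce.
P = MC gives -96 - 12Q + 3Q^2 = 0, with roots -4 and 8. Take the larger (rising MC): Q* = 8.
Check: AVC at Q = 8 is £36 ≤ P, so revenue covers variable cost.
Profit = P·Q − TC = 116·8 − 431 = £497.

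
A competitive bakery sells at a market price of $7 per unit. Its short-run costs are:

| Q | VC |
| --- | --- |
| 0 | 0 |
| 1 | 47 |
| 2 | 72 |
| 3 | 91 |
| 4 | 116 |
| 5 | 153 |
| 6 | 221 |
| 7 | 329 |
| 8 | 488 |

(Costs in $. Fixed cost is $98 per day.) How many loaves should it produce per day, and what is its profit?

Compute π = P·Q − TC at each output: Q=0: -98; Q=1: -138; Q=2: -156; Q=3: -168; Q=4: -186; Q=5: -216; Q=6: -277; Q=7: -378; Q=8: -530.
Profit is highest at Q = 0. Equivalently, the lowest AVC in the table is 116/4 ≈ $29 at Q = 4, and P = $7 falls below it — price never covers variable cost, so the firm shuts down and loses only its fixed cost.

Q = 0 (shut down); profit = -$98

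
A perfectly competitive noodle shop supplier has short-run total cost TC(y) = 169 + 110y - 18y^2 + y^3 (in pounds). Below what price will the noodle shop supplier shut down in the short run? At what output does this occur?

£29 per unit, at y = 9

The shutdown price is the minimum of AVC. VC = 110y - 18y^2 + y^3, so AVC = 110 - 18y + y^2.
dAVC/dy = -18 + 2y = 0 gives y = 9. min AVC = 110 - 18·9 + 9^2 = 29.
The firm shuts down for any P below £29.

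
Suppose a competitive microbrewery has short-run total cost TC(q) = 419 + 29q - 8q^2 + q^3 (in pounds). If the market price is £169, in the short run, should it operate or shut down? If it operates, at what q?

Produce at q = 10

Strip out fixed cost: VC = 29q - 8q^2 + q^3. Then AVC = 29 - 8q + q^2 and MC = 29 - 16q + 3q^2.
The AVC parabola has its vertex at q = 8/2 = 4, where AVC = 29 - 8·4 + 4^2 = £13.
Because £169 ≥ £13, revenue can cover variable cost; the firm operates.
Solving P = MC: -140 - 16q + 3q^2 = 0 ⇒ q = -14/3 or 10. On the upward-sloping branch, q* = 10.
Check: AVC at q = 10 is £49 ≤ P, so revenue covers variable cost.
Profit = P·q − TC = 169·10 − 909 = £781.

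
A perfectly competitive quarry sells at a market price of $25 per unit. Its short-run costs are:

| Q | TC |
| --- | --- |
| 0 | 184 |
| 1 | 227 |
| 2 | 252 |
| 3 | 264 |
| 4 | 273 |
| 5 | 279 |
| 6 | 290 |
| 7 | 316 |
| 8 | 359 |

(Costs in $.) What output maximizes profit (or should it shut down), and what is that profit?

Q = 6; profit = -$140

Compute π = P·Q − TC at each output: Q=0: -184; Q=1: -202; Q=2: -202; Q=3: -189; Q=4: -173; Q=5: -154; Q=6: -140; Q=7: -141; Q=8: -159.
Profit is maximized at Q = 6. AVC there is 106/6 = $17.67 ≤ P, so producing beats shutting down (which would give -$184).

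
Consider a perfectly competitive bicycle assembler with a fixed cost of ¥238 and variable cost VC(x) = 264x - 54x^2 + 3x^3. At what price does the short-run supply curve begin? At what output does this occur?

The shutdown price is the minimum of AVC. VC = 264x - 54x^2 + 3x^3, so AVC = 264 - 54x + 3x^2.
dAVC/dx = -54 + 6x = 0 gives x = 9. min AVC = 264 - 54·9 + 3·9^2 = 21.
For P < ¥21 the firm produces nothing.

¥21 per unit, at x = 9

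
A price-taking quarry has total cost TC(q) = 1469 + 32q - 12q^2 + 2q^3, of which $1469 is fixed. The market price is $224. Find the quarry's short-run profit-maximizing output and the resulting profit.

AVC = 32 - 12q + 2q^2 has its minimum $14 at q = 3; price $224 clears that bar, so the firm operates.
With MC = 32 - 24q + 6q^2, P = MC on the upward-sloping part at q* = 8.
TR = 224·8 = 1792. TC = 1469 + 512 = 1981. Profit = 1792 − 1981 = -$189.
Shutting down would mean losing the fixed cost of $1469, so operating at a loss of $189 is better by $1280.

Profit = -$189 at q = 8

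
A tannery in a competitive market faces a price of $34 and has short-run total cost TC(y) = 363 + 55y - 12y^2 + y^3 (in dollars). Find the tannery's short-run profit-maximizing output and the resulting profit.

Profit = -$265 at y = 7

AVC = 55 - 12y + y^2 has its minimum $19 at y = 6; price $34 clears that bar, so the firm operates.
MC = 55 - 24y + 3y^2. Setting P = MC and taking the root on the rising branch gives y* = 7.
TR = 34·7 = 238. TC = 363 + 140 = 503. Profit = 238 − 503 = -$265.
That loss of $265 beats the $363 the firm would lose by shutting down; producing recovers $98 of fixed cost.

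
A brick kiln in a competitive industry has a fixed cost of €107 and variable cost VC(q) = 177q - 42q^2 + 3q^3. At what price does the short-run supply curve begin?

€30 per unit

Short-run supply begins at min AVC. From VC = 177q - 42q^2 + 3q^3, AVC = 177 - 42q + 3q^2.
At the minimum of AVC, MC = AVC. MC = 177 - 84q + 9q^2; setting MC = AVC gives 6q^2 - 42q = 0, so q = 7. min AVC = 30.
So the shutdown price is €30.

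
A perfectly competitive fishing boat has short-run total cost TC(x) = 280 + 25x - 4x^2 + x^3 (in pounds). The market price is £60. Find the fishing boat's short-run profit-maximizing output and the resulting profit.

AVC = 25 - 4x + x^2 has its minimum £21 at x = 2; price £60 clears that bar, so the firm operates.
MC = 25 - 8x + 3x^2. Setting P = MC and taking the root on the rising branch gives x* = 5.
TR = 60·5 = 300. TC = 280 + 150 = 430. Profit = 300 − 430 = -£130.
By producing, the firm covers all variable cost plus £150 of fixed cost; shutting down would lose the full £280.

Profit = -£130 at x = 5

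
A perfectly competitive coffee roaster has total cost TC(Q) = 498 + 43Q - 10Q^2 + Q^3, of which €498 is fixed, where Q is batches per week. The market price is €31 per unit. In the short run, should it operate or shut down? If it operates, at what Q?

Strip out fixed cost: VC = 43Q - 10Q^2 + Q^3. Then AVC = 43 - 10Q + Q^2 and MC = 43 - 20Q + 3Q^2.
AVC is minimized where dAVC/dQ = -10 + 2Q = 0, at Q = 5; min AVC = 43 - 10·5 + 5^2 = €18.
Since P = €31 ≥ min AVC = €18, price covers variable cost and the firm should produce.
Set P = MC: 31 = 43 - 20Q + 3Q^2 → 12 - 20Q + 3Q^2 = 0. The roots are Q = 2/3 and Q = 6; the profit-maximizing output is on the rising part of MC, so Q* = 6.
Check: AVC at Q = 6 is €19 ≤ P, so revenue covers variable cost.
Profit = P·Q − TC = 31·6 − 612 = -€426, a loss, but smaller than the €498 fixed cost the firm would lose by shutting down.

Produce at Q = 6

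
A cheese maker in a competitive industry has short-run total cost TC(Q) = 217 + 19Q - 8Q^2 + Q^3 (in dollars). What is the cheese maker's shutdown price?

$3 per unit

Short-run supply begins at min AVC. From VC = 19Q - 8Q^2 + Q^3, AVC = 19 - 8Q + Q^2.
At the minimum of AVC, MC = AVC. MC = 19 - 16Q + 3Q^2; setting MC = AVC gives 2Q^2 - 8Q = 0, so Q = 4. min AVC = 3.
For P < $3 the firm produces nothing.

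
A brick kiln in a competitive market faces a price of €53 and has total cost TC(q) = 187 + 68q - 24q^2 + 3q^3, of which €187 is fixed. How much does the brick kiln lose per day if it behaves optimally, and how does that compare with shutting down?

Profit = -€37 at q = 5

AVC = 68 - 24q + 3q^2; min AVC = €20 at q = 4. Since P = €53 ≥ min AVC, the firm produces.
MC = 68 - 48q + 9q^2. Setting P = MC and taking the root on the rising branch gives q* = 5.
TR = 53·5 = 265. TC = 187 + 115 = 302. Profit = 265 − 302 = -€37.
That loss of €37 beats the €187 the firm would lose by shutting down; producing recovers €150 of fixed cost.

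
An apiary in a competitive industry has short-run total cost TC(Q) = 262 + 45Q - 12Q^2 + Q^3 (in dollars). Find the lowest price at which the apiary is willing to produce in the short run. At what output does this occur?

$9 per unit, at Q = 6

The firm shuts down when price falls below the minimum of average variable cost. AVC = VC/Q = 45 - 12Q + Q^2.
At the minimum of AVC, MC = AVC. MC = 45 - 24Q + 3Q^2; setting MC = AVC gives 2Q^2 - 12Q = 0, so Q = 6. min AVC = 9.
The firm shuts down for any P below $9.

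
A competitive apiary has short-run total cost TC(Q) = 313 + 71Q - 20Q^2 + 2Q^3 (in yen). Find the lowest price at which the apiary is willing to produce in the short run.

Short-run supply begins at min AVC. From VC = 71Q - 20Q^2 + 2Q^3, AVC = 71 - 20Q + 2Q^2.
At the minimum of AVC, MC = AVC. MC = 71 - 40Q + 6Q^2; setting MC = AVC gives 4Q^2 - 20Q = 0, so Q = 5. min AVC = 21.
The firm shuts down for any P below ¥21.

¥21 per unit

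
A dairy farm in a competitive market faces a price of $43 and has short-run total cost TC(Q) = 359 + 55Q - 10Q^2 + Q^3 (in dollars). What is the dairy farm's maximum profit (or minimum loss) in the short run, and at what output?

AVC = 55 - 10Q + Q^2; min AVC = $30 at Q = 5. Since P = $43 ≥ min AVC, the firm produces.
With MC = 55 - 20Q + 3Q^2, P = MC on the upward-sloping part at Q* = 6.
TR = 43·6 = 258. TC = 359 + 186 = 545. Profit = 258 − 545 = -$287.
Shutting down would mean losing the fixed cost of $359, so operating at a loss of $287 is better by $72.

Profit = -$287 at Q = 6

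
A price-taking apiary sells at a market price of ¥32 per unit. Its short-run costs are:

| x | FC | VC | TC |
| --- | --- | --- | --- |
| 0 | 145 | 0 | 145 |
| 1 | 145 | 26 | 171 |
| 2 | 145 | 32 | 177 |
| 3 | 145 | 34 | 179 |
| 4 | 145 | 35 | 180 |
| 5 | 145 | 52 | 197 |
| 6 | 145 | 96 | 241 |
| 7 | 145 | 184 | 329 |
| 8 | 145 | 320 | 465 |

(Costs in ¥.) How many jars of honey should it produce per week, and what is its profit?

Tabulate TR − TC: x=0: -145; x=1: -139; x=2: -113; x=3: -83; x=4: -52; x=5: -37; x=6: -49; x=7: -105; x=8: -209.
Profit is maximized at x = 5. AVC there is 52/5 = ¥10.40 ≤ P, so producing beats shutting down (which would give -¥145).

x = 5; profit = -¥37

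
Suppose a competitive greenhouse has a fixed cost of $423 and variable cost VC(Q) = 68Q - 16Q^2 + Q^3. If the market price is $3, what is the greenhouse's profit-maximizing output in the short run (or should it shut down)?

Shut down

From TC, MC = TC'(Q) = 68 - 32Q + 3Q^2 and AVC = VC/Q = 68 - 16Q + Q^2.
AVC is minimized where dAVC/dQ = -16 + 2Q = 0, at Q = 8; min AVC = 68 - 16·8 + 8^2 = $4.
P = $3 lies below min AVC = $4; no output level covers variable cost.
The firm minimizes its loss by shutting down and losing only its fixed cost of $423.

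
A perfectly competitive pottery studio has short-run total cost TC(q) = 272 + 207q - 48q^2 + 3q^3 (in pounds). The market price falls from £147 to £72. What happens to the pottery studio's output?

AVC = 207 - 48q + 3q^2, minimized at q = 8 where min AVC = £15. MC = 207 - 96q + 9q^2.
With P = £147 above the shutdown price, P = MC gives q = 10.
At P = £72 ≥ min AVC, set P = MC: q = 9. The firm stays open but cuts output.

Output falls from 10 to 9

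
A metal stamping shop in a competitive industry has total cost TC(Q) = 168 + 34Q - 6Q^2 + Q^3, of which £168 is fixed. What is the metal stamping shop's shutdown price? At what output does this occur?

£25 per unit, at Q = 3

The firm shuts down when price falls below the minimum of average variable cost. AVC = VC/Q = 34 - 6Q + Q^2.
dAVC/dQ = -6 + 2Q = 0 gives Q = 3. min AVC = 34 - 6·3 + 3^2 = 25.
The firm shuts down for any P below £25.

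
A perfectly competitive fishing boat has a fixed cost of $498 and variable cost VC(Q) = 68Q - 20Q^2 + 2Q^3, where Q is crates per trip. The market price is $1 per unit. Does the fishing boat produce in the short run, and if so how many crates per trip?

Shut down

From TC, MC = TC'(Q) = 68 - 40Q + 6Q^2 and AVC = VC/Q = 68 - 20Q + 2Q^2.
AVC hits its minimum where MC = AVC, at Q = 5, giving min AVC = 68 - 20·5 + 2·5^2 = $18.
Since P = $1 < min AVC = $18, price fails to cover variable cost at any output.
Best response: produce nothing and absorb the $498 fixed cost.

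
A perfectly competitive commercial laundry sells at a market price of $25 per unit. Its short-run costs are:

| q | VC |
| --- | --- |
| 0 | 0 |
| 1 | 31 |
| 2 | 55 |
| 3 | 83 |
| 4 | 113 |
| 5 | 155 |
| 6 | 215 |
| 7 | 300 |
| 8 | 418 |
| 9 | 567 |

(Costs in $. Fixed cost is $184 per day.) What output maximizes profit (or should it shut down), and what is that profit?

Profit at each row (π = 25q − TC): q=0: -184; q=1: -190; q=2: -189; q=3: -192; q=4: -197; q=5: -214; q=6: -249; q=7: -309; q=8: -402; q=9: -526.
Profit is highest at q = 0. Equivalently, the lowest AVC in the table is 55/2 ≈ $27.50 at q = 2, and P = $25 falls below it — price never covers variable cost, so the firm shuts down and loses only its fixed cost.

q = 0 (shut down); profit = -$184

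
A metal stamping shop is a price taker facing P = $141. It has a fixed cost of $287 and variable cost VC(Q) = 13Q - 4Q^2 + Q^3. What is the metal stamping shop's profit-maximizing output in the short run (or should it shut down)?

Produce at Q = 8

Strip out fixed cost: VC = 13Q - 4Q^2 + Q^3. Then AVC = 13 - 4Q + Q^2 and MC = 13 - 8Q + 3Q^2.
AVC is minimized where dAVC/dQ = -4 + 2Q = 0, at Q = 2; min AVC = 13 - 4·2 + 2^2 = $9.
Since P = $141 ≥ min AVC = $9, price covers variable cost and the firm should produce.
Set P = MC: 141 = 13 - 8Q + 3Q^2 → -128 - 8Q + 3Q^2 = 0. The roots are Q = -16/3 and Q = 8; the profit-maximizing output is on the rising part of MC, so Q* = 8.
Check: AVC at Q = 8 is $45 ≤ P, so revenue covers variable cost.
Profit = P·Q − TC = 141·8 − 647 = $481.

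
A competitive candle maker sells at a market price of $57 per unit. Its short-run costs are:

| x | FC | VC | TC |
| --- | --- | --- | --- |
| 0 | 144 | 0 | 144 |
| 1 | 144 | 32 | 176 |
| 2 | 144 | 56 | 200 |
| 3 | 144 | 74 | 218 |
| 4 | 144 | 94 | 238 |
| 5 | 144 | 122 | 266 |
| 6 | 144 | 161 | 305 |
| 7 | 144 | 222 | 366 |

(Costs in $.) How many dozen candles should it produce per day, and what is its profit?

Tabulate TR − TC: x=0: -144; x=1: -119; x=2: -86; x=3: -47; x=4: -10; x=5: 19; x=6: 37; x=7: 33.
Profit is maximized at x = 6. AVC there is 161/6 = $26.83 ≤ P, so producing beats shutting down (which would give -$144).

x = 6; profit = $37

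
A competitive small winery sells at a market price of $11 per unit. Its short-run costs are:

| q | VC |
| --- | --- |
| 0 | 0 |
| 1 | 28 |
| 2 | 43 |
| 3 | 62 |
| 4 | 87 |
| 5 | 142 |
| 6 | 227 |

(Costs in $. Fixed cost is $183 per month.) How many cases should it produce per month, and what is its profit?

Tabulate TR − TC: q=0: -183; q=1: -200; q=2: -204; q=3: -212; q=4: -226; q=5: -270; q=6: -344.
Profit is highest at q = 0. Equivalently, the lowest AVC in the table is 62/3 ≈ $20.67 at q = 3, and P = $11 falls below it — price never covers variable cost, so the firm shuts down and loses only its fixed cost.

q = 0 (shut down); profit = -$183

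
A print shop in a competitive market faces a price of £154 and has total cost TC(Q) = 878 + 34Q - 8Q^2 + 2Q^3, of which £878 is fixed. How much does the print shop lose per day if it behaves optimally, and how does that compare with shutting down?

AVC = 34 - 8Q + 2Q^2; min AVC = £26 at Q = 2. Since P = £154 ≥ min AVC, the firm produces.
With MC = 34 - 16Q + 6Q^2, P = MC on the upward-sloping part at Q* = 6.
TR = 154·6 = 924. TC = 878 + 348 = 1226. Profit = 924 − 1226 = -£302.
By producing, the firm covers all variable cost plus £576 of fixed cost; shutting down would lose the full £878.

Profit = -£302 at Q = 6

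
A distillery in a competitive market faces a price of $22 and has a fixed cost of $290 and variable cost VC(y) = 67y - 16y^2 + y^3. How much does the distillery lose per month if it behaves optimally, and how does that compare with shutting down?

Profit = -$128 at y = 9

AVC = 67 - 16y + y^2 has its minimum $3 at y = 8; price $22 clears that bar, so the firm operates.
MC = 67 - 32y + 3y^2. Setting P = MC and taking the root on the rising branch gives y* = 9.
TR = 22·9 = 198. TC = 290 + 36 = 326. Profit = 198 − 326 = -$128.
Shutting down would mean losing the fixed cost of $290, so operating at a loss of $128 is better by $162.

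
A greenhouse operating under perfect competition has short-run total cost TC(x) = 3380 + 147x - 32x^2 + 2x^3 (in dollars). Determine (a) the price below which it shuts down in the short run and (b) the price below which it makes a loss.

Shutdown price = min AVC. AVC = 147 - 32x + 2x^2, with vertex at x = 8 and minimum $19.
ATC = 3380/x + 147 - 32x + 2x^2. Setting dATC/dx = −3380/x^2 − 32 + 4x = 0 gives x = 13 (since 4·13^3 − 32·13^2 = 3380).
min ATC = 3380/13 + 147 − 32·13 + 2·13^2 = $329. That is the break-even price.
For $19 ≤ P < $329 the firm produces at a loss; below $19 it shuts down.

Shutdown price = $19; break-even price = $329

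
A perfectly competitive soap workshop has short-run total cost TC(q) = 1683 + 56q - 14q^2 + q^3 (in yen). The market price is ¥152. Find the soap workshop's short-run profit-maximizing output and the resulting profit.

AVC = 56 - 14q + q^2 has its minimum ¥7 at q = 7; price ¥152 clears that bar, so the firm operates.
With MC = 56 - 28q + 3q^2, P = MC on the upward-sloping part at q* = 12.
TR = 152·12 = 1824. TC = 1683 + 384 = 2067. Profit = 1824 − 2067 = -¥243.
By producing, the firm covers all variable cost plus ¥1440 of fixed cost; shutting down would lose the full ¥1683.

Profit = -¥243 at q = 12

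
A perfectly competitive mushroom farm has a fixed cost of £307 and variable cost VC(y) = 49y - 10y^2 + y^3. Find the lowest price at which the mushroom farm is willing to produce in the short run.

Short-run supply begins at min AVC. From VC = 49y - 10y^2 + y^3, AVC = 49 - 10y + y^2.
dAVC/dy = -10 + 2y = 0 gives y = 5. min AVC = 49 - 10·5 + 5^2 = 24.
The firm shuts down for any P below £24.

£24 per unit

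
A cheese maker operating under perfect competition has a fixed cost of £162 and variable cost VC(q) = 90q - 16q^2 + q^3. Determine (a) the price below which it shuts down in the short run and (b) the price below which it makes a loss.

Shutdown price = £26; break-even price = £45

Shutdown price = min AVC. AVC = 90 - 16q + q^2, with vertex at q = 8 and minimum £26.
ATC = 162/q + 90 - 16q + q^2. Setting dATC/dq = −162/q^2 − 16 + 2q = 0 gives q = 9 (since 2·9^3 − 16·9^2 = 162).
min ATC = 162/9 + 90 − 16·9 + 9^2 = £45. That is the break-even price.
Between these two prices the firm operates at a loss; above £45 it earns a profit.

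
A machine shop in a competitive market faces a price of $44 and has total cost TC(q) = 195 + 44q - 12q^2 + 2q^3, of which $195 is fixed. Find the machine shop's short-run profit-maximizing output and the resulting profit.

AVC = 44 - 12q + 2q^2 has its minimum $26 at q = 3; price $44 clears that bar, so the firm operates.
MC = 44 - 24q + 6q^2. Setting P = MC and taking the root on the rising branch gives q* = 4.
TR = 44·4 = 176. TC = 195 + 112 = 307. Profit = 176 − 307 = -$131.
That loss of $131 beats the $195 the firm would lose by shutting down; producing recovers $64 of fixed cost.

Profit = -$131 at q = 4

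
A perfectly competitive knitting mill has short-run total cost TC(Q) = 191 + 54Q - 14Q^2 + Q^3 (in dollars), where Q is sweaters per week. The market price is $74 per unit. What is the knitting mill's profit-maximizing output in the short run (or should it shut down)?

Produce at Q = 10

Strip out fixed cost: VC = 54Q - 14Q^2 + Q^3. Then AVC = 54 - 14Q + Q^2 and MC = 54 - 28Q + 3Q^2.
The AVC parabola has its vertex at Q = 14/2 = 7, where AVC = 54 - 14·7 + 7^2 = $5.
P = $74 exceeds min AVC = $5, so the firm stays open.
P = MC gives -20 - 28Q + 3Q^2 = 0, with roots -2/3 and 10. Take the larger (rising MC): Q* = 10.
Check: AVC at Q = 10 is $14 ≤ P, so revenue covers variable cost.
Profit = P·Q − TC = 74·10 − 331 = $409.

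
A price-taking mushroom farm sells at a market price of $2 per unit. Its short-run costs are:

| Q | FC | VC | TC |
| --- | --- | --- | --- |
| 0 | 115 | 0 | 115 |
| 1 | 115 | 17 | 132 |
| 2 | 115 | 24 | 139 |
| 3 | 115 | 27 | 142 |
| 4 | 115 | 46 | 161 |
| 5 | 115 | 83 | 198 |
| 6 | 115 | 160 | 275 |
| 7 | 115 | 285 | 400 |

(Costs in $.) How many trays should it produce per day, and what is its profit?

Q = 0 (shut down); profit = -$115

Compute π = P·Q − TC at each output: Q=0: -115; Q=1: -130; Q=2: -135; Q=3: -136; Q=4: -153; Q=5: -188; Q=6: -263; Q=7: -386.
Profit is highest at Q = 0. Equivalently, the lowest AVC in the table is 27/3 ≈ $9 at Q = 3, and P = $2 falls below it — price never covers variable cost, so the firm shuts down and loses only its fixed cost.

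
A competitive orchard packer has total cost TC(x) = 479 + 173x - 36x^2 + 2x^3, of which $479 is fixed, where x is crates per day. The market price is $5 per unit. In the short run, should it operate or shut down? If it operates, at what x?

Strip out fixed cost: VC = 173x - 36x^2 + 2x^3. Then AVC = 173 - 36x + 2x^2 and MC = 173 - 72x + 6x^2.
The AVC parabola has its vertex at x = 36/4 = 9, where AVC = 173 - 36·9 + 2·9^2 = $11.
With P < min AVC ($5 < $11), every unit sold adds to the loss.
Best response: produce nothing and absorb the $479 fixed cost.

Shut down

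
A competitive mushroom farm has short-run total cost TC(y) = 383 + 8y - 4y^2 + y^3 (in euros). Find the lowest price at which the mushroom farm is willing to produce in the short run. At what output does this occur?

Short-run supply begins at min AVC. From VC = 8y - 4y^2 + y^3, AVC = 8 - 4y + y^2.
At the minimum of AVC, MC = AVC. MC = 8 - 8y + 3y^2; setting MC = AVC gives 2y^2 - 4y = 0, so y = 2. min AVC = 4.
The firm shuts down for any P below €4.

€4 per unit, at y = 2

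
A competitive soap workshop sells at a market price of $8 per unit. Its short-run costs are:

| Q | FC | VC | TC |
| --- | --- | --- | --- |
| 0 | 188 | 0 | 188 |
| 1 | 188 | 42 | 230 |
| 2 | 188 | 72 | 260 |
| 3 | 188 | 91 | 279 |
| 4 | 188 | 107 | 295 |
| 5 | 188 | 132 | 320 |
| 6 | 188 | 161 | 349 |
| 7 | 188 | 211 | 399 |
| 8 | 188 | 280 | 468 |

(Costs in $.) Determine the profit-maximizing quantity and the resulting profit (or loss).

Profit at each row (π = 8Q − TC): Q=0: -188; Q=1: -222; Q=2: -244; Q=3: -255; Q=4: -263; Q=5: -280; Q=6: -301; Q=7: -343; Q=8: -404.
Profit is highest at Q = 0. Equivalently, the lowest AVC in the table is 132/5 ≈ $26.40 at Q = 5, and P = $8 falls below it — price never covers variable cost, so the firm shuts down and loses only its fixed cost.

Q = 0 (shut down); profit = -$188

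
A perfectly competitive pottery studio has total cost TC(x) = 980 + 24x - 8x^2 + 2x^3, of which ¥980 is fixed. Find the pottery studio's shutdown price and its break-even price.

Shutdown price = ¥16; break-even price = ¥206

Shutdown price = min AVC. AVC = 24 - 8x + 2x^2, with vertex at x = 2 and minimum ¥16.
ATC = 980/x + 24 - 8x + 2x^2. Setting dATC/dx = −980/x^2 − 8 + 4x = 0 gives x = 7 (since 4·7^3 − 8·7^2 = 980).
min ATC = 980/7 + 24 − 8·7 + 2·7^2 = ¥206. That is the break-even price.
Between these two prices the firm operates at a loss; above ¥206 it earns a profit.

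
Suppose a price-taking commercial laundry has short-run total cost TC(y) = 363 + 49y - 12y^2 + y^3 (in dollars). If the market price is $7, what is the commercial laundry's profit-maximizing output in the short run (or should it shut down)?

Shut down

From TC, MC = TC'(y) = 49 - 24y + 3y^2 and AVC = VC/y = 49 - 12y + y^2.
The AVC parabola has its vertex at y = 12/2 = 6, where AVC = 49 - 12·6 + 6^2 = $13.
With P < min AVC ($7 < $13), every unit sold adds to the loss.
Shutting down limits the loss to fixed cost, $363.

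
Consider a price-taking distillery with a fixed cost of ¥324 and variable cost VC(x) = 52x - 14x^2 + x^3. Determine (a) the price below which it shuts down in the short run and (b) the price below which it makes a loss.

Shutdown price = min AVC. AVC = 52 - 14x + x^2, with vertex at x = 7 and minimum ¥3.
ATC = 324/x + 52 - 14x + x^2. Setting dATC/dx = −324/x^2 − 14 + 2x = 0 gives x = 9 (since 2·9^3 − 14·9^2 = 324).
min ATC = 324/9 + 52 − 14·9 + 9^2 = ¥43. That is the break-even price.
Between these two prices the firm operates at a loss; above ¥43 it earns a profit.

Shutdown price = ¥3; break-even price = ¥43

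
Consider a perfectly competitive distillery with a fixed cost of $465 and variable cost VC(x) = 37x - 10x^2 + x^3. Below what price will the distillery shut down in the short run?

The shutdown price is the minimum of AVC. VC = 37x - 10x^2 + x^3, so AVC = 37 - 10x + x^2.
At the minimum of AVC, MC = AVC. MC = 37 - 20x + 3x^2; setting MC = AVC gives 2x^2 - 10x = 0, so x = 5. min AVC = 12.
The firm shuts down for any P below $12.

$12 per unit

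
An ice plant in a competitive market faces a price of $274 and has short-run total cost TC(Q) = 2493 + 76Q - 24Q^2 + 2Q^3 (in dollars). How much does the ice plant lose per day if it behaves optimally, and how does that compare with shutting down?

AVC = 76 - 24Q + 2Q^2; min AVC = $4 at Q = 6. Since P = $274 ≥ min AVC, the firm produces.
MC = 76 - 48Q + 6Q^2. Setting P = MC and taking the root on the rising branch gives Q* = 11.
TR = 274·11 = 3014. TC = 2493 + 594 = 3087. Profit = 3014 − 3087 = -$73.
By producing, the firm covers all variable cost plus $2420 of fixed cost; shutting down would lose the full $2493.

Profit = -$73 at Q = 11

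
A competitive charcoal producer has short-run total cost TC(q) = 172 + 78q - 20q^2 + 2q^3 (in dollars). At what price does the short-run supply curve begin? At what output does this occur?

$28 per unit, at q = 5

The firm shuts down when price falls below the minimum of average variable cost. AVC = VC/q = 78 - 20q + 2q^2.
At the minimum of AVC, MC = AVC. MC = 78 - 40q + 6q^2; setting MC = AVC gives 4q^2 - 20q = 0, so q = 5. min AVC = 28.
So the shutdown price is $28.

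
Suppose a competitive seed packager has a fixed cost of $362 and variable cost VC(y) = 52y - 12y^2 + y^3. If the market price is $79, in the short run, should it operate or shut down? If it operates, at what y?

Strip out fixed cost: VC = 52y - 12y^2 + y^3. Then AVC = 52 - 12y + y^2 and MC = 52 - 24y + 3y^2.
AVC hits its minimum where MC = AVC, at y = 6, giving min AVC = 52 - 12·6 + 6^2 = $16.
Because $79 ≥ $16, revenue can cover variable cost; the firm operates.
P = MC gives -27 - 24y + 3y^2 = 0, with roots -1 and 9. Take the larger (rising MC): y* = 9.
Check: AVC at y = 9 is $25 ≤ P, so revenue covers variable cost.
Profit = P·y − TC = 79·9 − 587 = $124.

Produce at y = 9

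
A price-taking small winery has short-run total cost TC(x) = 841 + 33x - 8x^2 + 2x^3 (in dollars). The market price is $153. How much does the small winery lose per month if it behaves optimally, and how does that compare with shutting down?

Profit = -$265 at x = 6

AVC = 33 - 8x + 2x^2; min AVC = $25 at x = 2. Since P = $153 ≥ min AVC, the firm produces.
MC = 33 - 16x + 6x^2. Setting P = MC and taking the root on the rising branch gives x* = 6.
TR = 153·6 = 918. TC = 841 + 342 = 1183. Profit = 918 − 1183 = -$265.
That loss of $265 beats the $841 the firm would lose by shutting down; producing recovers $576 of fixed cost.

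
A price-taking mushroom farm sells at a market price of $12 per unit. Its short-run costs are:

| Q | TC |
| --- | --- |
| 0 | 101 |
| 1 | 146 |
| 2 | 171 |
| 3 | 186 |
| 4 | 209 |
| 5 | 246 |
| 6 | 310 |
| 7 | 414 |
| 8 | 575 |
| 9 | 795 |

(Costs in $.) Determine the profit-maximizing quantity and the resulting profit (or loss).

Q = 0 (shut down); profit = -$101

Tabulate TR − TC: Q=0: -101; Q=1: -134; Q=2: -147; Q=3: -150; Q=4: -161; Q=5: -186; Q=6: -238; Q=7: -330; Q=8: -479; Q=9: -687.
Profit is highest at Q = 0. Equivalently, the lowest AVC in the table is 108/4 ≈ $27 at Q = 4, and P = $12 falls below it — price never covers variable cost, so the firm shuts down and loses only its fixed cost.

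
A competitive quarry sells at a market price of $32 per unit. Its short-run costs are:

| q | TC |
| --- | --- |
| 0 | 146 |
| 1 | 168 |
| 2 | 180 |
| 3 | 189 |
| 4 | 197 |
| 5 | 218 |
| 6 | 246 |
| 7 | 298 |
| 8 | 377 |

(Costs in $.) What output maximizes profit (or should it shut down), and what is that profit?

q = 6; profit = -$54

Compute π = P·q − TC at each output: q=0: -146; q=1: -136; q=2: -116; q=3: -93; q=4: -69; q=5: -58; q=6: -54; q=7: -74; q=8: -121.
Profit is maximized at q = 6. AVC there is 100/6 = $16.67 ≤ P, so producing beats shutting down (which would give -$146).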